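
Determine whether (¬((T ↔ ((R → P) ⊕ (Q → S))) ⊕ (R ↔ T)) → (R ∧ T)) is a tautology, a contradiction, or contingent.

P  Q  R  S  T  |  φ
F  F  F  F  F  |  F
F  F  F  F  T  |  F
F  F  F  T  F  |  F
F  F  F  T  T  |  F
F  F  T  F  F  |  F
F  F  T  F  T  |  T
F  F  T  T  F  |  F
F  F  T  T  T  |  T
F  T  F  F  F  |  T
F  T  F  F  T  |  T
F  T  F  T  F  |  F
F  T  F  T  T  |  F
F  T  T  F  F  |  T
F  T  T  F  T  |  T
F  T  T  T  F  |  F
F  T  T  T  T  |  T
T  F  F  F  F  |  F
T  F  F  F  T  |  F
T  F  F  T  F  |  F
T  F  F  T  T  |  F
T  F  T  F  F  |  T
T  F  T  F  T  |  T
T  F  T  T  F  |  T
T  F  T  T  T  |  T
T  T  F  F  F  |  T
T  T  F  F  T  |  T
T  T  F  T  F  |  F
T  T  F  T  T  |  F
T  T  T  F  F  |  F
T  T  T  F  T  |  T
T  T  T  T  F  |  T
T  T  T  T  T  |  T
16 of 32 rows are T, so the formula is contingent.

contingent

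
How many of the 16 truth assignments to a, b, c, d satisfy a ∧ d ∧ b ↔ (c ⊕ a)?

8

a  b  c  d  |  ((a ∧ d ∧ b) ↔ (c ⊕ a))
0  0  0  0  |             1           
0  0  0  1  |             1           
0  0  1  0  |             0           
0  0  1  1  |             0           
0  1  0  0  |             1           
0  1  0  1  |             1           
0  1  1  0  |             0           
0  1  1  1  |             0           
1  0  0  0  |             0           
1  0  0  1  |             0           
1  0  1  0  |             1           
1  0  1  1  |             1           
1  1  0  0  |             0           
1  1  0  1  |             1           
1  1  1  0  |             1           
1  1  1  1  |             0           
The formula is true on 8 of the 16 rows.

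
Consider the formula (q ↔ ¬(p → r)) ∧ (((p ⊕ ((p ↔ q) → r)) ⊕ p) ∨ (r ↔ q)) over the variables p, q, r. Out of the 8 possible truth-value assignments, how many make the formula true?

p | q | r | (p → r) | ¬(p → r) | (q ↔ ¬(p → r)) | (p ↔ q) | ((p ↔ q) → r) | (p ⊕ ((p ↔ q) → r)) | ((p ⊕ ((p ↔ q) → r)) ⊕ p) | (r ↔ q) | φ
- | - | - | ------- | -------- | -------------- | ------- | ------------- | ------------------- | ------------------------- | ------- | -
T | T | T |    T    |    F     |       F        |    T    |       T       |          F          |             T             |    T    | F
T | T | F |    F    |    T     |       T        |    T    |       F       |          T          |             F             |    F    | F
T | F | T |    T    |    F     |       T        |    F    |       T       |          F          |             T             |    F    | T
T | F | F |    F    |    T     |       F        |    F    |       T       |          F          |             T             |    T    | F
F | T | T |    T    |    F     |       F        |    F    |       T       |          T          |             T             |    T    | F
F | T | F |    T    |    F     |       F        |    F    |       T       |          T          |             T             |    F    | F
F | F | T |    T    |    F     |       T        |    T    |       T       |          T          |             T             |    F    | T
F | F | F |    T    |    F     |       T        |    T    |       F       |          F          |             F             |    T    | T
The formula is true on 3 of the 8 rows.

3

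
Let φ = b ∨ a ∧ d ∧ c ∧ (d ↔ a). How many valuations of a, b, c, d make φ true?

  a   |   b   |   c   |   d   | (b ∨ (a ∧ d ∧ c ∧ (d ↔ a)))
----- | ----- | ----- | ----- | ---------------------------
 True |  True |  True |  True |             True           
 True |  True |  True | False |             True           
 True |  True | False |  True |             True           
 True |  True | False | False |             True           
 True | False |  True |  True |             True           
 True | False |  True | False |            False           
 True | False | False |  True |            False           
 True | False | False | False |            False           
False |  True |  True |  True |             True           
False |  True |  True | False |             True           
False |  True | False |  True |             True           
False |  True | False | False |             True           
False | False |  True |  True |            False           
False | False |  True | False |            False           
False | False | False |  True |            False           
False | False | False | False |            False           
The formula is true on 9 of the 16 rows.

9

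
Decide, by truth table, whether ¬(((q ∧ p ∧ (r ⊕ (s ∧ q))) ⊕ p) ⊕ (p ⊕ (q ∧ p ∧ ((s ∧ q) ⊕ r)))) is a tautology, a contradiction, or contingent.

  p   |   q   |   r   |   s   ||   φ  
False | False | False | False ||  True
False | False | False |  True ||  True
False | False |  True | False ||  True
False | False |  True |  True ||  True
False |  True | False | False ||  True
False |  True | False |  True ||  True
False |  True |  True | False ||  True
False |  True |  True |  True ||  True
 True | False | False | False ||  True
 True | False | False |  True ||  True
 True | False |  True | False ||  True
 True | False |  True |  True ||  True
 True |  True | False | False ||  True
 True |  True | False |  True ||  True
 True |  True |  True | False ||  True
 True |  True |  True |  True ||  True
Every row is True, so the formula is a tautology.

tautology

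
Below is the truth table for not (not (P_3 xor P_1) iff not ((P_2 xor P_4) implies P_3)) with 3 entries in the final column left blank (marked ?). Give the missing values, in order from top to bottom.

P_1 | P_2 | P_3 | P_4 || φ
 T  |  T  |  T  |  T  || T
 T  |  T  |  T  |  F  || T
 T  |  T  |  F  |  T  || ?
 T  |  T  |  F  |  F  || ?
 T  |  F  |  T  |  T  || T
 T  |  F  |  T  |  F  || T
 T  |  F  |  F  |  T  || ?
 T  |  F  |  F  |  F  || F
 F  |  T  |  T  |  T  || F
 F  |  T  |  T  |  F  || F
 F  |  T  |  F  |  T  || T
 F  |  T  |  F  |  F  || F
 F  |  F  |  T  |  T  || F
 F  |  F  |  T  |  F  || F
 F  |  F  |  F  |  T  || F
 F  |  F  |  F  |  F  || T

Row P_1=T, P_2=T, P_3=F, P_4=T: not (P_3 xor P_1) = F, not ((P_2 xor P_4) implies P_3) = F, (not (P_3 xor P_1) iff not ((P_2 xor P_4) implies P_3)) = T, so the formula = F.
Row P_1=T, P_2=T, P_3=F, P_4=F: not (P_3 xor P_1) = F, not ((P_2 xor P_4) implies P_3) = T, (not (P_3 xor P_1) iff not ((P_2 xor P_4) implies P_3)) = F, so the formula = T.
Row P_1=T, P_2=F, P_3=F, P_4=T: not (P_3 xor P_1) = F, not ((P_2 xor P_4) implies P_3) = T, (not (P_3 xor P_1) iff not ((P_2 xor P_4) implies P_3)) = F, so the formula = T.

F, T, T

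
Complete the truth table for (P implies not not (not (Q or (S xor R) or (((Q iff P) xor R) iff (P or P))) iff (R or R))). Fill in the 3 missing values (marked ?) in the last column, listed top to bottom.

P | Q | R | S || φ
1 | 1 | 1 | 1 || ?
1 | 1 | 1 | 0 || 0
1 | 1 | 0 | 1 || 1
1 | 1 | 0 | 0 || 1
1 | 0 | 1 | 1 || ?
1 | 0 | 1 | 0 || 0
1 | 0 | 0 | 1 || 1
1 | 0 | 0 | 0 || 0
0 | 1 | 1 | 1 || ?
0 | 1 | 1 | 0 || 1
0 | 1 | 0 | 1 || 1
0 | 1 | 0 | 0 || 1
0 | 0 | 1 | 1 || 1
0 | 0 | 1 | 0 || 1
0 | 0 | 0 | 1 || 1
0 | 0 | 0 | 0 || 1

0, 0, 1

Row P=1, Q=1, R=1, S=1: not not (not (Q or (S xor R) or (((Q iff P) xor R) iff (P or P))) iff (R or R)) = 0, so the formula = 0.
Row P=1, Q=0, R=1, S=1: not not (not (Q or (S xor R) or (((Q iff P) xor R) iff (P or P))) iff (R or R)) = 0, so the formula = 0.
Row P=0, Q=1, R=1, S=1: not not (not (Q or (S xor R) or (((Q iff P) xor R) iff (P or P))) iff (R or R)) = 0, so the formula = 1.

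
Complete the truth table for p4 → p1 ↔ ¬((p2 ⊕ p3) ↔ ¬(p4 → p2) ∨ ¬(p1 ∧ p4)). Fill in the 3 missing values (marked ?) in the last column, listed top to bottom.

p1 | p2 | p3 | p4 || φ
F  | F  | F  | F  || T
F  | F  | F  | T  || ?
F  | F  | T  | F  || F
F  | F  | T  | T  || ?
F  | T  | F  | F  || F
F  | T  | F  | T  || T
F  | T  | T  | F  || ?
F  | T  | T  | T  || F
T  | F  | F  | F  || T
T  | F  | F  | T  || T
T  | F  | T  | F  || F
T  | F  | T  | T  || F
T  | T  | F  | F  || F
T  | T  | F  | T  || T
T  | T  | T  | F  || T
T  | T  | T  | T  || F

F, T, T

Row p1=F, p2=F, p3=F, p4=T: (p4 → p1) = F, ¬((p2 ⊕ p3) ↔ ¬(p4 → p2) ∨ ¬(p1 ∧ p4)) = T, so the formula = F.
Row p1=F, p2=F, p3=T, p4=T: (p4 → p1) = F, ¬((p2 ⊕ p3) ↔ ¬(p4 → p2) ∨ ¬(p1 ∧ p4)) = F, so the formula = T.
Row p1=F, p2=T, p3=T, p4=F: (p4 → p1) = T, ¬((p2 ⊕ p3) ↔ ¬(p4 → p2) ∨ ¬(p1 ∧ p4)) = T, so the formula = T.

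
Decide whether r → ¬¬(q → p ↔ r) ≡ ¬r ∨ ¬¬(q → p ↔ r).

equivalent

p | q | r | φ | ψ
- | - | - | - | -
T | T | T | T | T
T | T | F | T | T
T | F | T | T | T
T | F | F | T | T
F | T | T | F | F
F | T | F | T | T
F | F | T | T | T
F | F | F | T | T
The columns for φ and ψ agree on every row, so they are logically equivalent.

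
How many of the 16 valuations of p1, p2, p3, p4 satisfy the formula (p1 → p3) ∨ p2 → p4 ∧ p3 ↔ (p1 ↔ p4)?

  p1     p2     p3     p4   |    φ  
False  False  False  False  |  False
False  False  False   True  |   True
False  False   True  False  |  False
False  False   True   True  |  False
False   True  False  False  |  False
False   True  False   True  |   True
False   True   True  False  |  False
False   True   True   True  |  False
 True  False  False  False  |  False
 True  False  False   True  |   True
 True  False   True  False  |   True
 True  False   True   True  |   True
 True   True  False  False  |   True
 True   True  False   True  |  False
 True   True   True  False  |   True
 True   True   True   True  |   True
The formula is true on 8 of the 16 rows.

8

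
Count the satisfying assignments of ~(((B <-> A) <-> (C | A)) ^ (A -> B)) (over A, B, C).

A  B  C     (B <-> A)  (C | A)  ((B <-> A) <-> (C | A))  (A -> B)  φ
1  1  1         1         1                1                1      1
1  1  0         1         1                1                1      1
1  0  1         0         1                0                0      1
1  0  0         0         1                0                0      1
0  1  1         0         1                0                1      0
0  1  0         0         0                1                1      1
0  0  1         1         1                1                1      1
0  0  0         1         0                0                1      0
The formula is true on 6 of the 8 rows.

6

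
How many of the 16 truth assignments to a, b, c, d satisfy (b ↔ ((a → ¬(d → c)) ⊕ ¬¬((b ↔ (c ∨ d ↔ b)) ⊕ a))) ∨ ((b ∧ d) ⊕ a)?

13

a | b | c | d || φ
1 | 1 | 1 | 1 || 0
1 | 1 | 1 | 0 || 1
1 | 1 | 0 | 1 || 1
1 | 1 | 0 | 0 || 1
1 | 0 | 1 | 1 || 1
1 | 0 | 1 | 0 || 1
1 | 0 | 0 | 1 || 1
1 | 0 | 0 | 0 || 1
0 | 1 | 1 | 1 || 1
0 | 1 | 1 | 0 || 0
0 | 1 | 0 | 1 || 1
0 | 1 | 0 | 0 || 1
0 | 0 | 1 | 1 || 1
0 | 0 | 1 | 0 || 1
0 | 0 | 0 | 1 || 1
0 | 0 | 0 | 0 || 0
The formula is true on 13 of the 16 rows.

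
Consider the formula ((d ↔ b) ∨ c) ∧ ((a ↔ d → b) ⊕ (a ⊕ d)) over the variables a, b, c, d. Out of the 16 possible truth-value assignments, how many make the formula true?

4

a | b | c | d || (d ↔ b) | ((d ↔ b) ∨ c) | (d → b) | (a ↔ (d → b)) | (a ⊕ d) | ((a ↔ (d → b)) ⊕ (a ⊕ d)) | φ
T | T | T | T ||    T    |       T       |    T    |       T       |    F    |             T             | T
T | T | T | F ||    F    |       T       |    T    |       T       |    T    |             F             | F
T | T | F | T ||    T    |       T       |    T    |       T       |    F    |             T             | T
T | T | F | F ||    F    |       F       |    T    |       T       |    T    |             F             | F
T | F | T | T ||    F    |       T       |    F    |       F       |    F    |             F             | F
T | F | T | F ||    T    |       T       |    T    |       T       |    T    |             F             | F
T | F | F | T ||    F    |       F       |    F    |       F       |    F    |             F             | F
T | F | F | F ||    T    |       T       |    T    |       T       |    T    |             F             | F
F | T | T | T ||    T    |       T       |    T    |       F       |    T    |             T             | T
F | T | T | F ||    F    |       T       |    T    |       F       |    F    |             F             | F
F | T | F | T ||    T    |       T       |    T    |       F       |    T    |             T             | T
F | T | F | F ||    F    |       F       |    T    |       F       |    F    |             F             | F
F | F | T | T ||    F    |       T       |    F    |       T       |    T    |             F             | F
F | F | T | F ||    T    |       T       |    T    |       F       |    F    |             F             | F
F | F | F | T ||    F    |       F       |    F    |       T       |    T    |             F             | F
F | F | F | F ||    T    |       T       |    T    |       F       |    F    |             F             | F
The formula is true on 4 of the 16 rows.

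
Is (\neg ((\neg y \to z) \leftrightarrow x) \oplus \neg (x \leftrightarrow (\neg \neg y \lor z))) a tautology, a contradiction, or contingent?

contradiction

x | y | z || φ
F | F | F || F
F | F | T || F
F | T | F || F
F | T | T || F
T | F | F || F
T | F | T || F
T | T | F || F
T | T | T || F
Every row is F, so the formula is a contradiction.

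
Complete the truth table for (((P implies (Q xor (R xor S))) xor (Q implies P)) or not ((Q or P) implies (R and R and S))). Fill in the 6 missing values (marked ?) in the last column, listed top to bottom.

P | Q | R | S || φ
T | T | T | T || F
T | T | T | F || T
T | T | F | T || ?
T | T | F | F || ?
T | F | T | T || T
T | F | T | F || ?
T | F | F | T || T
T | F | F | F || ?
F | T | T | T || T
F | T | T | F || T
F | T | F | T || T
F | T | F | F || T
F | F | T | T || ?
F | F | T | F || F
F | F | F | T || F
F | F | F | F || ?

Row P=T, Q=T, R=F, S=T: ((P implies (Q xor (R xor S))) xor (Q implies P)) = T, not ((Q or P) implies (R and R and S)) = T, so the formula = T.
Row P=T, Q=T, R=F, S=F: ((P implies (Q xor (R xor S))) xor (Q implies P)) = F, not ((Q or P) implies (R and R and S)) = T, so the formula = T.
Row P=T, Q=F, R=T, S=F: ((P implies (Q xor (R xor S))) xor (Q implies P)) = F, not ((Q or P) implies (R and R and S)) = T, so the formula = T.
Row P=T, Q=F, R=F, S=F: ((P implies (Q xor (R xor S))) xor (Q implies P)) = T, not ((Q or P) implies (R and R and S)) = T, so the formula = T.
Row P=F, Q=F, R=T, S=T: ((P implies (Q xor (R xor S))) xor (Q implies P)) = F, not ((Q or P) implies (R and R and S)) = F, so the formula = F.
Row P=F, Q=F, R=F, S=F: ((P implies (Q xor (R xor S))) xor (Q implies P)) = F, not ((Q or P) implies (R and R and S)) = F, so the formula = F.

T, T, T, T, F, F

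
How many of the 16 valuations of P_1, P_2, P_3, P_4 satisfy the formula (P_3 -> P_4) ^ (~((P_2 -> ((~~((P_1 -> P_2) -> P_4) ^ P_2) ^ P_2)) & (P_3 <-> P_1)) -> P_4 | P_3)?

 P_1    P_2    P_3    P_4      (P_3 -> P_4)  (P_1 -> P_2)  ((P_1 -> P_2) -> P_4)  ~((P_1 -> P_2) -> P_4)  ~~((P_1 -> P_2) -> P_4)  (P_3 <-> P_1)  (P_4 | P_3)    φ  
 True   True   True   True         True          True               True                  False                     True                True          True     False
 True   True   True  False        False          True              False                   True                    False                True          True      True
 True   True  False   True         True          True               True                  False                     True               False          True     False
 True   True  False  False         True          True              False                   True                    False               False         False      True
 True  False   True   True         True         False               True                  False                     True                True          True     False
 True  False   True  False        False         False               True                  False                     True                True          True      True
 True  False  False   True         True         False               True                  False                     True               False          True     False
 True  False  False  False         True         False               True                  False                     True               False         False      True
False   True   True   True         True          True               True                  False                     True               False          True     False
False   True   True  False        False          True              False                   True                    False               False          True      True
False   True  False   True         True          True               True                  False                     True                True          True     False
False   True  False  False         True          True              False                   True                    False                True         False      True
False  False   True   True         True          True               True                  False                     True               False          True     False
False  False   True  False        False          True              False                   True                    False               False          True      True
False  False  False   True         True          True               True                  False                     True                True          True     False
False  False  False  False         True          True              False                   True                    False                True         False     False
The formula is true on 7 of the 16 rows.

7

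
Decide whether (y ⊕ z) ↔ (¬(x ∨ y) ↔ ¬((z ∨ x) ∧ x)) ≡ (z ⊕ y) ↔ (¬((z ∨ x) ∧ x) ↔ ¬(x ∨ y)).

equivalent

x | y | z || φ | ψ
0 | 0 | 0 || 0 | 0
0 | 0 | 1 || 1 | 1
0 | 1 | 0 || 0 | 0
0 | 1 | 1 || 1 | 1
1 | 0 | 0 || 0 | 0
1 | 0 | 1 || 1 | 1
1 | 1 | 0 || 1 | 1
1 | 1 | 1 || 0 | 0
The columns for φ and ψ agree on every row, so they are logically equivalent.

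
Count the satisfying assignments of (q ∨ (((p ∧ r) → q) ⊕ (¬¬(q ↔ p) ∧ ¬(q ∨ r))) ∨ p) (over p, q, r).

p | q | r | (p ∧ r) | ((p ∧ r) → q) | (q ↔ p) | ¬(q ↔ p) | ¬¬(q ↔ p) | (q ∨ r) | ¬(q ∨ r) | (¬¬(q ↔ p) ∧ ¬(q ∨ r)) | φ
- | - | - | ------- | ------------- | ------- | -------- | --------- | ------- | -------- | ---------------------- | -
1 | 1 | 1 |    1    |       1       |    1    |    0     |     1     |    1    |    0     |           0            | 1
1 | 1 | 0 |    0    |       1       |    1    |    0     |     1     |    1    |    0     |           0            | 1
1 | 0 | 1 |    1    |       0       |    0    |    1     |     0     |    1    |    0     |           0            | 1
1 | 0 | 0 |    0    |       1       |    0    |    1     |     0     |    0    |    1     |           0            | 1
0 | 1 | 1 |    0    |       1       |    0    |    1     |     0     |    1    |    0     |           0            | 1
0 | 1 | 0 |    0    |       1       |    0    |    1     |     0     |    1    |    0     |           0            | 1
0 | 0 | 1 |    0    |       1       |    1    |    0     |     1     |    1    |    0     |           0            | 1
0 | 0 | 0 |    0    |       1       |    1    |    0     |     1     |    0    |    1     |           1            | 0
The formula is true on 7 of the 8 rows.

7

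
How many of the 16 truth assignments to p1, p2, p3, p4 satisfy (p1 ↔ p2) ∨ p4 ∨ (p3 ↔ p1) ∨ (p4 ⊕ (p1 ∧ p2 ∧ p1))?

p1  p2  p3  p4  |  (p1 ↔ p2)  (p3 ↔ p1)  (p1 ∧ p2 ∧ p1)  (p4 ⊕ (p1 ∧ p2 ∧ p1))  φ
T   T   T   T   |      T          T            T                   F            T
T   T   T   F   |      T          T            T                   T            T
T   T   F   T   |      T          F            T                   F            T
T   T   F   F   |      T          F            T                   T            T
T   F   T   T   |      F          T            F                   T            T
T   F   T   F   |      F          T            F                   F            T
T   F   F   T   |      F          F            F                   T            T
T   F   F   F   |      F          F            F                   F            F
F   T   T   T   |      F          F            F                   T            T
F   T   T   F   |      F          F            F                   F            F
F   T   F   T   |      F          T            F                   T            T
F   T   F   F   |      F          T            F                   F            T
F   F   T   T   |      T          F            F                   T            T
F   F   T   F   |      T          F            F                   F            T
F   F   F   T   |      T          T            F                   T            T
F   F   F   F   |      T          T            F                   F            T
The formula is true on 14 of the 16 rows.

14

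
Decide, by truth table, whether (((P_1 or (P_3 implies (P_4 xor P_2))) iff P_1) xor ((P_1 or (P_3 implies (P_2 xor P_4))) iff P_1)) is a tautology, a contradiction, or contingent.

P_1  P_2  P_3  P_4  |  φ
 0    0    0    0   |  0
 0    0    0    1   |  0
 0    0    1    0   |  0
 0    0    1    1   |  0
 0    1    0    0   |  0
 0    1    0    1   |  0
 0    1    1    0   |  0
 0    1    1    1   |  0
 1    0    0    0   |  0
 1    0    0    1   |  0
 1    0    1    0   |  0
 1    0    1    1   |  0
 1    1    0    0   |  0
 1    1    0    1   |  0
 1    1    1    0   |  0
 1    1    1    1   |  0
Every row is 0, so the formula is a contradiction.

contradiction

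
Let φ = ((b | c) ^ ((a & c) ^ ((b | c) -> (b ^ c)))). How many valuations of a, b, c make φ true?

4

a  b  c  |  φ
F  F  F  |  T
F  F  T  |  F
F  T  F  |  F
F  T  T  |  T
T  F  F  |  T
T  F  T  |  T
T  T  F  |  F
T  T  T  |  F
The formula is true on 4 of the 8 rows.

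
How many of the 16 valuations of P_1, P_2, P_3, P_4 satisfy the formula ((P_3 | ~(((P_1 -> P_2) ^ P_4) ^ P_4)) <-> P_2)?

P_1 | P_2 | P_3 | P_4 | (P_1 -> P_2) | ((P_1 -> P_2) ^ P_4) | (((P_1 -> P_2) ^ P_4) ^ P_4) | φ
--- | --- | --- | --- | ------------ | -------------------- | ---------------------------- | -
 T  |  T  |  T  |  T  |      T       |          F           |              T               | T
 T  |  T  |  T  |  F  |      T       |          T           |              T               | T
 T  |  T  |  F  |  T  |      T       |          F           |              T               | F
 T  |  T  |  F  |  F  |      T       |          T           |              T               | F
 T  |  F  |  T  |  T  |      F       |          T           |              F               | F
 T  |  F  |  T  |  F  |      F       |          F           |              F               | F
 T  |  F  |  F  |  T  |      F       |          T           |              F               | F
 T  |  F  |  F  |  F  |      F       |          F           |              F               | F
 F  |  T  |  T  |  T  |      T       |          F           |              T               | T
 F  |  T  |  T  |  F  |      T       |          T           |              T               | T
 F  |  T  |  F  |  T  |      T       |          F           |              T               | F
 F  |  T  |  F  |  F  |      T       |          T           |              T               | F
 F  |  F  |  T  |  T  |      T       |          F           |              T               | F
 F  |  F  |  T  |  F  |      T       |          T           |              T               | F
 F  |  F  |  F  |  T  |      T       |          F           |              T               | T
 F  |  F  |  F  |  F  |      T       |          T           |              T               | T
The formula is true on 6 of the 16 rows.

6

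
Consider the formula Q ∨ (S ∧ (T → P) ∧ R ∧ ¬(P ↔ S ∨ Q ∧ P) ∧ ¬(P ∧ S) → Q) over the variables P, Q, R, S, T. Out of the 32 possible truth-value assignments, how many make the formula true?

  P   |   Q   |   R   |   S   |   T   ||   φ  
 True |  True |  True |  True |  True ||  True
 True |  True |  True |  True | False ||  True
 True |  True |  True | False |  True ||  True
 True |  True |  True | False | False ||  True
 True |  True | False |  True |  True ||  True
 True |  True | False |  True | False ||  True
 True |  True | False | False |  True ||  True
 True |  True | False | False | False ||  True
 True | False |  True |  True |  True ||  True
 True | False |  True |  True | False ||  True
 True | False |  True | False |  True ||  True
 True | False |  True | False | False ||  True
 True | False | False |  True |  True ||  True
 True | False | False |  True | False ||  True
 True | False | False | False |  True ||  True
 True | False | False | False | False ||  True
False |  True |  True |  True |  True ||  True
False |  True |  True |  True | False ||  True
False |  True |  True | False |  True ||  True
False |  True |  True | False | False ||  True
False |  True | False |  True |  True ||  True
False |  True | False |  True | False ||  True
False |  True | False | False |  True ||  True
False |  True | False | False | False ||  True
False | False |  True |  True |  True ||  True
False | False |  True |  True | False || False
False | False |  True | False |  True ||  True
False | False |  True | False | False ||  True
False | False | False |  True |  True ||  True
False | False | False |  True | False ||  True
False | False | False | False |  True ||  True
False | False | False | False | False ||  True
The formula is true on 31 of the 32 rows.

31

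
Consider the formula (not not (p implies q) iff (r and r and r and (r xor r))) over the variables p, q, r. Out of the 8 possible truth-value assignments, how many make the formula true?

2

p | q | r | (p implies q) | not (p implies q) | not not (p implies q) | (r xor r) | φ
- | - | - | ------------- | ----------------- | --------------------- | --------- | -
T | T | T |       T       |         F         |           T           |     F     | F
T | T | F |       T       |         F         |           T           |     F     | F
T | F | T |       F       |         T         |           F           |     F     | T
T | F | F |       F       |         T         |           F           |     F     | T
F | T | T |       T       |         F         |           T           |     F     | F
F | T | F |       T       |         F         |           T           |     F     | F
F | F | T |       T       |         F         |           T           |     F     | F
F | F | F |       T       |         F         |           T           |     F     | F
The formula is true on 2 of the 8 rows.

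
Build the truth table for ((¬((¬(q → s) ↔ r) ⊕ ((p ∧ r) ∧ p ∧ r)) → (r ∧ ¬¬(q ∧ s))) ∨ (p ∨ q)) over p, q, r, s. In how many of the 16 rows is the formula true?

p  q  r  s  |  (q → s)  ¬(q → s)  (¬(q → s) ↔ r)  (p ∧ r)  ((p ∧ r) ∧ p ∧ r)  (q ∧ s)  ¬(q ∧ s)  ¬¬(q ∧ s)  (r ∧ ¬¬(q ∧ s))  (p ∨ q)  φ
F  F  F  F  |     T        F            T            F             F             F        T          F             F            F     T
F  F  F  T  |     T        F            T            F             F             F        T          F             F            F     T
F  F  T  F  |     T        F            F            F             F             F        T          F             F            F     F
F  F  T  T  |     T        F            F            F             F             F        T          F             F            F     F
F  T  F  F  |     F        T            F            F             F             F        T          F             F            T     T
F  T  F  T  |     T        F            T            F             F             T        F          T             F            T     T
F  T  T  F  |     F        T            T            F             F             F        T          F             F            T     T
F  T  T  T  |     T        F            F            F             F             T        F          T             T            T     T
T  F  F  F  |     T        F            T            F             F             F        T          F             F            T     T
T  F  F  T  |     T        F            T            F             F             F        T          F             F            T     T
T  F  T  F  |     T        F            F            T             T             F        T          F             F            T     T
T  F  T  T  |     T        F            F            T             T             F        T          F             F            T     T
T  T  F  F  |     F        T            F            F             F             F        T          F             F            T     T
T  T  F  T  |     T        F            T            F             F             T        F          T             F            T     T
T  T  T  F  |     F        T            T            T             T             F        T          F             F            T     T
T  T  T  T  |     T        F            F            T             T             T        F          T             T            T     T
The formula is true on 14 of the 16 rows.

14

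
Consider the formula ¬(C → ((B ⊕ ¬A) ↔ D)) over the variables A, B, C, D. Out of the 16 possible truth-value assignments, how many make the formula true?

A | B | C | D | ¬(C → ((B ⊕ ¬A) ↔ D))
- | - | - | - | ---------------------
T | T | T | T |           F          
T | T | T | F |           T          
T | T | F | T |           F          
T | T | F | F |           F          
T | F | T | T |           T          
T | F | T | F |           F          
T | F | F | T |           F          
T | F | F | F |           F          
F | T | T | T |           T          
F | T | T | F |           F          
F | T | F | T |           F          
F | T | F | F |           F          
F | F | T | T |           F          
F | F | T | F |           T          
F | F | F | T |           F          
F | F | F | F |           F          
The formula is true on 4 of the 16 rows.

4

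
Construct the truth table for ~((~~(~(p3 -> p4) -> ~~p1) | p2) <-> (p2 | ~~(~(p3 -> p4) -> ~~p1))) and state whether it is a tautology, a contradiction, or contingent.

p1 | p2 | p3 | p4 || φ
1  | 1  | 1  | 1  || 0
1  | 1  | 1  | 0  || 0
1  | 1  | 0  | 1  || 0
1  | 1  | 0  | 0  || 0
1  | 0  | 1  | 1  || 0
1  | 0  | 1  | 0  || 0
1  | 0  | 0  | 1  || 0
1  | 0  | 0  | 0  || 0
0  | 1  | 1  | 1  || 0
0  | 1  | 1  | 0  || 0
0  | 1  | 0  | 1  || 0
0  | 1  | 0  | 0  || 0
0  | 0  | 1  | 1  || 0
0  | 0  | 1  | 0  || 0
0  | 0  | 0  | 1  || 0
0  | 0  | 0  | 0  || 0
Every row is 0, so the formula is a contradiction.

contradiction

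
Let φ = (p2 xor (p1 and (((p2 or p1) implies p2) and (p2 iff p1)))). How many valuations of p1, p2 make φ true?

p1  p2  |  (p2 or p1)  ((p2 or p1) implies p2)  (p2 iff p1)  φ
0   0   |      0                  1                  1       0
0   1   |      1                  1                  0       1
1   0   |      1                  0                  0       0
1   1   |      1                  1                  1       0
The formula is true on 1 of the 4 rows.

1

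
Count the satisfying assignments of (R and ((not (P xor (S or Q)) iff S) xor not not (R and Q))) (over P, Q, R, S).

4

P  Q  R  S  |  (S or Q)  (P xor (S or Q))  not (P xor (S or Q))  (not (P xor (S or Q)) iff S)  (R and Q)  not (R and Q)  not not (R and Q)  φ
1  1  1  1  |     1             0                   1                         1                    1            0                1          0
1  1  1  0  |     1             0                   1                         0                    1            0                1          1
1  1  0  1  |     1             0                   1                         1                    0            1                0          0
1  1  0  0  |     1             0                   1                         0                    0            1                0          0
1  0  1  1  |     1             0                   1                         1                    0            1                0          1
1  0  1  0  |     0             1                   0                         1                    0            1                0          1
1  0  0  1  |     1             0                   1                         1                    0            1                0          0
1  0  0  0  |     0             1                   0                         1                    0            1                0          0
0  1  1  1  |     1             1                   0                         0                    1            0                1          1
0  1  1  0  |     1             1                   0                         1                    1            0                1          0
0  1  0  1  |     1             1                   0                         0                    0            1                0          0
0  1  0  0  |     1             1                   0                         1                    0            1                0          0
0  0  1  1  |     1             1                   0                         0                    0            1                0          0
0  0  1  0  |     0             0                   1                         0                    0            1                0          0
0  0  0  1  |     1             1                   0                         0                    0            1                0          0
0  0  0  0  |     0             0                   1                         0                    0            1                0          0
The formula is true on 4 of the 16 rows.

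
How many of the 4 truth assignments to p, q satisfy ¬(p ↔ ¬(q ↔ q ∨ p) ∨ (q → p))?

1

p  q  |  (q ∨ p)  (q ↔ (q ∨ p))  ¬(q ↔ (q ∨ p))  (q → p)  (¬(q ↔ (q ∨ p)) ∨ (q → p))  ¬(p ↔ (¬(q ↔ (q ∨ p)) ∨ (q → p)))
0  0  |     0           1              0            1                 1                               1                
0  1  |     1           1              0            0                 0                               0                
1  0  |     1           0              1            1                 1                               0                
1  1  |     1           1              0            1                 1                               0                
The formula is true on 1 of the 4 rows.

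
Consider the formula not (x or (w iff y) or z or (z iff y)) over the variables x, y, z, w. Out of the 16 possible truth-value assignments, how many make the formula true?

1

x | y | z | w || (w iff y) | (z iff y) | φ
T | T | T | T ||     T     |     T     | F
T | T | T | F ||     F     |     T     | F
T | T | F | T ||     T     |     F     | F
T | T | F | F ||     F     |     F     | F
T | F | T | T ||     F     |     F     | F
T | F | T | F ||     T     |     F     | F
T | F | F | T ||     F     |     T     | F
T | F | F | F ||     T     |     T     | F
F | T | T | T ||     T     |     T     | F
F | T | T | F ||     F     |     T     | F
F | T | F | T ||     T     |     F     | F
F | T | F | F ||     F     |     F     | T
F | F | T | T ||     F     |     F     | F
F | F | T | F ||     T     |     F     | F
F | F | F | T ||     F     |     T     | F
F | F | F | F ||     T     |     T     | F
The formula is true on 1 of the 16 rows.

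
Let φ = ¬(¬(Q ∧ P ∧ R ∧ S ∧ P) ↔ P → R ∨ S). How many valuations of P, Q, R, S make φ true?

3

P | Q | R | S | (Q ∧ P ∧ R) | ((Q ∧ P ∧ R) ∧ S ∧ P) | ¬((Q ∧ P ∧ R) ∧ S ∧ P) | (R ∨ S) | (P → (R ∨ S)) | φ
- | - | - | - | ----------- | --------------------- | ---------------------- | ------- | ------------- | -
F | F | F | F |      F      |           F           |           T            |    F    |       T       | F
F | F | F | T |      F      |           F           |           T            |    T    |       T       | F
F | F | T | F |      F      |           F           |           T            |    T    |       T       | F
F | F | T | T |      F      |           F           |           T            |    T    |       T       | F
F | T | F | F |      F      |           F           |           T            |    F    |       T       | F
F | T | F | T |      F      |           F           |           T            |    T    |       T       | F
F | T | T | F |      F      |           F           |           T            |    T    |       T       | F
F | T | T | T |      F      |           F           |           T            |    T    |       T       | F
T | F | F | F |      F      |           F           |           T            |    F    |       F       | T
T | F | F | T |      F      |           F           |           T            |    T    |       T       | F
T | F | T | F |      F      |           F           |           T            |    T    |       T       | F
T | F | T | T |      F      |           F           |           T            |    T    |       T       | F
T | T | F | F |      F      |           F           |           T            |    F    |       F       | T
T | T | F | T |      F      |           F           |           T            |    T    |       T       | F
T | T | T | F |      T      |           F           |           T            |    T    |       T       | F
T | T | T | T |      T      |           T           |           F            |    T    |       T       | T
The formula is true on 3 of the 16 rows.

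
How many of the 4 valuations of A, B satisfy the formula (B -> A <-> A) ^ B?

A | B || (B -> A) | ((B -> A) <-> A) | (((B -> A) <-> A) ^ B)
0 | 0 ||    1     |        0         |           0           
0 | 1 ||    0     |        1         |           0           
1 | 0 ||    1     |        1         |           1           
1 | 1 ||    1     |        1         |           0           
The formula is true on 1 of the 4 rows.

1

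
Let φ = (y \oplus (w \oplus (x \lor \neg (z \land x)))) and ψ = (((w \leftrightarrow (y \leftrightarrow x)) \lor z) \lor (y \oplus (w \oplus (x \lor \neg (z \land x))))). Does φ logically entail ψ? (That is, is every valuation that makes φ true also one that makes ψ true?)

x  y  z  w  |  φ  ψ
F  F  F  F  |  T  T
F  F  F  T  |  F  T
F  F  T  F  |  T  T
F  F  T  T  |  F  T
F  T  F  F  |  F  T
F  T  F  T  |  T  T
F  T  T  F  |  F  T
F  T  T  T  |  T  T
T  F  F  F  |  T  T
T  F  F  T  |  F  F
T  F  T  F  |  T  T
T  F  T  T  |  F  T
T  T  F  F  |  F  F
T  T  F  T  |  T  T
T  T  T  F  |  F  T
T  T  T  T  |  T  T
In every row where φ is true, ψ is also true, so φ ⊨ ψ.

yes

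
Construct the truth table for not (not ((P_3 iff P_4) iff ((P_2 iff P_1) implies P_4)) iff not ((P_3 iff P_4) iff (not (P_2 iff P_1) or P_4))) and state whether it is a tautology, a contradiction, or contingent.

contradiction

P_1 | P_2 | P_3 | P_4 || (P_3 iff P_4) | (P_2 iff P_1) | ((P_2 iff P_1) implies P_4) | not (P_2 iff P_1) | (not (P_2 iff P_1) or P_4) | φ
 1  |  1  |  1  |  1  ||       1       |       1       |              1              |         0         |             1              | 0
 1  |  1  |  1  |  0  ||       0       |       1       |              0              |         0         |             0              | 0
 1  |  1  |  0  |  1  ||       0       |       1       |              1              |         0         |             1              | 0
 1  |  1  |  0  |  0  ||       1       |       1       |              0              |         0         |             0              | 0
 1  |  0  |  1  |  1  ||       1       |       0       |              1              |         1         |             1              | 0
 1  |  0  |  1  |  0  ||       0       |       0       |              1              |         1         |             1              | 0
 1  |  0  |  0  |  1  ||       0       |       0       |              1              |         1         |             1              | 0
 1  |  0  |  0  |  0  ||       1       |       0       |              1              |         1         |             1              | 0
 0  |  1  |  1  |  1  ||       1       |       0       |              1              |         1         |             1              | 0
 0  |  1  |  1  |  0  ||       0       |       0       |              1              |         1         |             1              | 0
 0  |  1  |  0  |  1  ||       0       |       0       |              1              |         1         |             1              | 0
 0  |  1  |  0  |  0  ||       1       |       0       |              1              |         1         |             1              | 0
 0  |  0  |  1  |  1  ||       1       |       1       |              1              |         0         |             1              | 0
 0  |  0  |  1  |  0  ||       0       |       1       |              0              |         0         |             0              | 0
 0  |  0  |  0  |  1  ||       0       |       1       |              1              |         0         |             1              | 0
 0  |  0  |  0  |  0  ||       1       |       1       |              0              |         0         |             0              | 0
Every row is 0, so the formula is a contradiction.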